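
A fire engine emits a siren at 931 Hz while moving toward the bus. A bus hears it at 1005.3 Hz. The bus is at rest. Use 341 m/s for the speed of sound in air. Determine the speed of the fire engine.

f' = f · v/(v − v_s) ⇒ v_s = v · |1 − f/f'|.
v_s = 341 × |1 − 931/1005.3| = 341 × 0.07391 ≈ 25 m/s.

25 m/s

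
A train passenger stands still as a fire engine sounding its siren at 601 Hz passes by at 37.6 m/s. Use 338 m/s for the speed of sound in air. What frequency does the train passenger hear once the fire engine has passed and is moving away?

Receding: f₂ = f · v/(v + v_s) = 601 × 338/375.6 ≈ 541 Hz.

541 Hz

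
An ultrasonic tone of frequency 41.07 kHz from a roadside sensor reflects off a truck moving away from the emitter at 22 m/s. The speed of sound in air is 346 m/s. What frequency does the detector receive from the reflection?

36.2 kHz

At the truck (a moving observer), f₁ = f₀ · (v − u)/v = 41.07 × 324/346 ≈ 38.5 kHz.
The reflection then acts as a moving source: f₂ = f₁ · v/(v + u) ≈ 36.2 kHz.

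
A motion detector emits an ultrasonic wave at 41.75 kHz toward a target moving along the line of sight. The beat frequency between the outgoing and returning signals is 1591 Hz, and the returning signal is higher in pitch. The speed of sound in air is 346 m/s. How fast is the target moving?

Double Doppler shift off a moving reflector: f₂ = f₀ · (v + u)/(v − u) (u > 0 toward emitter).
Returning signal is higher, so f₂ = f₀ + Δf = 41750 + 1591 = 43341 Hz.
Rearranging, u = v · (f₂ − f₀)/(f₂ + f₀) = 346 × 1591/85091 ≈ 6.5 m/s.
So the target is moving at 6.5 m/s toward the emitter.

6.5 m/s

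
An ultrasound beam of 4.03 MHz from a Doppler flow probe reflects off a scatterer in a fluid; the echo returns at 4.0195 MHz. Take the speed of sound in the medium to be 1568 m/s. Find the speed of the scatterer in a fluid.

2.05 m/s

Double Doppler shift off a moving reflector: f₂ = f₀ · (v + u)/(v − u) (u > 0 toward emitter).
Rearranging, u = v · (f₂ − f₀)/(f₂ + f₀) = 1568 × -0.0105/8.0495 ≈ -2.05 m/s.
So the scatterer in a fluid is moving at 2.05 m/s away from the emitter.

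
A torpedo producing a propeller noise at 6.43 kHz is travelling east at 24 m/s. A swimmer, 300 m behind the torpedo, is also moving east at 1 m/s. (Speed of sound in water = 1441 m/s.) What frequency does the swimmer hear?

6.33 kHz

The swimmer is behind, so the torpedo is moving away from it while the swimmer is moving toward the torpedo.
General Doppler shift: f' = f · (v + v_o)/(v + v_s).
f' = 6.43 × (1441 + 1)/(1441 + 24) = 6.43 × 1442/1465 ≈ 6.33 kHz.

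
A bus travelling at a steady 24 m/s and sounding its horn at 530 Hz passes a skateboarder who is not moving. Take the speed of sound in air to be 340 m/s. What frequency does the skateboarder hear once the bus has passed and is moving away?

495 Hz

Receding: f₂ = f · v/(v + v_s) = 530 × 340/364 ≈ 495 Hz.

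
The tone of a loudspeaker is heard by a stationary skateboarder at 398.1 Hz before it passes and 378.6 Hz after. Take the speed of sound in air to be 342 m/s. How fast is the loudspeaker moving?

8.6 m/s

f₁/f₂ = (v + v_s)/(v − v_s), so v_s = v · (f₁ − f₂)/(f₁ + f₂).
v_s = 342 × (398.1 − 378.6)/(398.1 + 378.6) = 342 × 19.5/776.7 ≈ 8.6 m/s.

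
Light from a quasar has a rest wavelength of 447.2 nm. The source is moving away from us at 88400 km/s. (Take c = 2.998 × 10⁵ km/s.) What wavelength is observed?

606.0 nm

β = v/c = 88400/299800 = 0.2949.
Relativistic Doppler for wavelength: λ' = λ₀ · √((1 + β)/(1 − β)).
λ' = 447.2 × √(1.2949/0.7051) = 447.2 × 1.35511 ≈ 606.0 nm.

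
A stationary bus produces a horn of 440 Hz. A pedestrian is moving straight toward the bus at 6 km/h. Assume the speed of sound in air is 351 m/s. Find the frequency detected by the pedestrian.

442 Hz

6 km/h = 1.667 m/s.
Only the observer moves, toward the source, so f' = f · (v + v_o)/v.
f' = 440 × (351 + 1.667)/351 = 440 × 352.67/351 ≈ 442 Hz.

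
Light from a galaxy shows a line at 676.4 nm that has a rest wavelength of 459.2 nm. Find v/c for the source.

0.369

λ'/λ₀ = 1.4730 > 1 (redshift), so the source is receding.
λ'/λ₀ = √((1 + β)/(1 − β)) for a receding source ⇒ β = (r² − 1)/(r² + 1) with r = λ'/λ₀.
β = (2.1697 − 1)/(2.1697 + 1) ≈ 0.369.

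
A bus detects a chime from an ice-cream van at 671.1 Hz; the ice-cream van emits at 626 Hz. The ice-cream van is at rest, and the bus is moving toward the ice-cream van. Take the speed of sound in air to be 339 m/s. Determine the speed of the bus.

24.4 m/s

f' = f · (v + v_o)/v ⇒ v_o = v · |f'/f − 1|.
v_o = 339 × |671.1/626 − 1| = 339 × 0.07204 ≈ 24.4 m/s.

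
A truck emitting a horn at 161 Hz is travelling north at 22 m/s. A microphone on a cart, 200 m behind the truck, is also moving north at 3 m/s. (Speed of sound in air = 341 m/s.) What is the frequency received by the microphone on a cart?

153 Hz

The microphone on a cart is behind, so the truck is moving away from it while the microphone on a cart is moving toward the truck.
Both move, so f' = f · (v + v_o)/(v + v_s).
f' = 161 × (341 + 3)/(341 + 22) = 161 × 344/363 ≈ 153 Hz.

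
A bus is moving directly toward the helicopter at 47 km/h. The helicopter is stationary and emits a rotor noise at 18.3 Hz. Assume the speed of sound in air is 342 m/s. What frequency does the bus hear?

47 km/h = 13.06 m/s.
Moving observer, stationary source: f' = f · (v + v_o)/v.
f' = 18.3 × (342 + 13.06)/342 = 18.3 × 355.06/342 ≈ 19.0 Hz.

19.0 Hz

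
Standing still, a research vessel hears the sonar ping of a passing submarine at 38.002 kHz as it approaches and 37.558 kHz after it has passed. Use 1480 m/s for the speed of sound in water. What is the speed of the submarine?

f₁/f₂ = (v + v_s)/(v − v_s), so v_s = v · (f₁ − f₂)/(f₁ + f₂).
v_s = 1480 × (38.002 − 37.558)/(38.002 + 37.558) = 1480 × 0.444/75.560 ≈ 8.7 m/s.

8.7 m/s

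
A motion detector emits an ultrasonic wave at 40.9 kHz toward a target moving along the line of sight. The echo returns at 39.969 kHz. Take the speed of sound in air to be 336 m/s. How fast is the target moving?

3.9 m/s

Double Doppler shift off a moving reflector: f₂ = f₀ · (v + u)/(v − u) (u > 0 toward emitter).
Rearranging, u = v · (f₂ − f₀)/(f₂ + f₀) = 336 × -0.931/80.869 ≈ -3.9 m/s.
So the target is moving at 3.9 m/s away from the emitter.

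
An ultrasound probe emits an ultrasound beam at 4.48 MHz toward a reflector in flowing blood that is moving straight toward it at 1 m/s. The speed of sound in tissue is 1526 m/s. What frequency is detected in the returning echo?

At the reflector in flowing blood (a moving observer), f₁ = f₀ · (v + u)/v = 4.48 × 1527/1526 ≈ 4.483 MHz.
On reflection it acts as a source moving toward the stationary detector: f₂ = f₁ · v/(v − u) = 4.483 × 1526/1525 ≈ 4.486 MHz.

4.486 MHz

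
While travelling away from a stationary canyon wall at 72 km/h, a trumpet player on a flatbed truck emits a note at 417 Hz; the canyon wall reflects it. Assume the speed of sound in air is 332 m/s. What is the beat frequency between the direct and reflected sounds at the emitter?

47.4 Hz

72 km/h = 20 m/s.
The canyon wall receives the sound from a moving source: f₁ = f₀ · v/(v + v_e) = 417 × 332/352 ≈ 393.3 Hz.
On the return leg the trumpet player on a flatbed truck is a moving observer: f₂ = f₁ · (v − v_e)/v = 393.3 × 312/332 ≈ 369.6 Hz.
Equivalently f₂ = f₀ · (v − v_e)/(v + v_e).
Beat against the emitted tone: |f₂ − f₀| = 2v_e·f₀/(v + v_e) = 2 × 20 × 417/352 ≈ 47.4 Hz.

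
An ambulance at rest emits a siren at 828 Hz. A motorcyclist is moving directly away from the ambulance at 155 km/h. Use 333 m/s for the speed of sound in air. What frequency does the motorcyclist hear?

721 Hz

155 km/h = 43.06 m/s.
Moving observer, stationary source: f' = f · (v − v_o)/v.
f' = 828 × (333 − 43.06)/333 = 828 × 289.94/333 ≈ 721 Hz.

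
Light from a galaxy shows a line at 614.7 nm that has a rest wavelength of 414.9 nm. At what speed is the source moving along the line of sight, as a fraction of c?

λ'/λ₀ = 1.4816 > 1 (redshift), so the source is receding.
λ'/λ₀ = √((1 + β)/(1 − β)) for a receding source ⇒ β = (r² − 1)/(r² + 1) with r = λ'/λ₀.
β = (2.1950 − 1)/(2.1950 + 1) ≈ 0.374.

0.374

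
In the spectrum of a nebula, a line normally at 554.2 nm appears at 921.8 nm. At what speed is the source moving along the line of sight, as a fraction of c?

0.469c

λ'/λ₀ = 1.6633 > 1 (redshift), so the source is receding.
λ'/λ₀ = √((1 + β)/(1 − β)) for a receding source ⇒ β = (r² − 1)/(r² + 1) with r = λ'/λ₀.
β = (2.7666 − 1)/(2.7666 + 1) ≈ 0.469.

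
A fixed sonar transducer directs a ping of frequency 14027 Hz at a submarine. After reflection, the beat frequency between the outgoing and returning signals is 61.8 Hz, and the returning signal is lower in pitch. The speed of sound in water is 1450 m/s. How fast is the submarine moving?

Double Doppler shift off a moving reflector: f₂ = f₀ · (v + u)/(v − u) (u > 0 toward emitter).
Returning signal is lower, so f₂ = f₀ − Δf = 14027 − 61.8 = 13965.2 Hz.
Rearranging, u = v · (f₂ − f₀)/(f₂ + f₀) = 1450 × -61.8/27992.2 ≈ -3.2 m/s.
So the submarine is moving at 3.2 m/s away from the emitter.

3.2 m/s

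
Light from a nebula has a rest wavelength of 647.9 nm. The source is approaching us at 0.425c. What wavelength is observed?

411.6 nm

Relativistic Doppler for wavelength: λ' = λ₀ · √((1 − β)/(1 + β)).
λ' = 647.9 × √(0.5750/1.4250) = 647.9 × 0.63522 ≈ 411.6 nm.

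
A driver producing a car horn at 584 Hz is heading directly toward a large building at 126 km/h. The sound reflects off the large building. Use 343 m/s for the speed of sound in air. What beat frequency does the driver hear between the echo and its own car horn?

133 Hz

126 km/h = 35 m/s.
The large building receives the sound from a moving source: f₁ = f₀ · v/(v − v_e) = 584 × 343/308 ≈ 650.4 Hz.
On the return leg the driver is a moving observer: f₂ = f₁ · (v + v_e)/v = 650.4 × 378/343 ≈ 716.7 Hz.
Beat against the emitted tone: |f₂ − f₀| = 2v_e·f₀/(v − v_e) = 2 × 35 × 584/308 ≈ 133 Hz.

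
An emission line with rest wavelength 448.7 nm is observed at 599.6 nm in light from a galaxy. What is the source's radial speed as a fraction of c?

0.282

λ'/λ₀ = 1.3363 > 1 (redshift), so the source is receding.
λ'/λ₀ = √((1 + β)/(1 − β)) for a receding source ⇒ β = (r² − 1)/(r² + 1) with r = λ'/λ₀.
β = (1.7857 − 1)/(1.7857 + 1) ≈ 0.282.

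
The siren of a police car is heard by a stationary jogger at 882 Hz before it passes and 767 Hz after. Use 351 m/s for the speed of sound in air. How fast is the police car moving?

f₁/f₂ = (v + v_s)/(v − v_s), so v_s = v · (f₁ − f₂)/(f₁ + f₂).
v_s = 351 × (882 − 767)/(882 + 767) = 351 × 115/1649 ≈ 24.5 m/s.

24.5 m/s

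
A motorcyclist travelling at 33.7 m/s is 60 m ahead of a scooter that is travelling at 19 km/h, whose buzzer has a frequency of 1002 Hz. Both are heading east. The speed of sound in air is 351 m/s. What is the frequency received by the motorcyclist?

19 km/h = 5.278 m/s.
The motorcyclist is ahead, so the scooter is moving toward it while the motorcyclist is moving away from the scooter.
General Doppler shift: f' = f · (v − v_o)/(v − v_s).
f' = 1002 × (351 − 33.7)/(351 − 5.278) = 1002 × 317.3/345.72 ≈ 920 Hz.

920 Hz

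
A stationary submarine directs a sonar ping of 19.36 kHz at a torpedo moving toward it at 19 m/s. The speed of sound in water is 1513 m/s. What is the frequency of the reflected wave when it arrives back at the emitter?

19.85 kHz

At the torpedo (a moving observer), f₁ = f₀ · (v + u)/v = 19.36 × 1532/1513 ≈ 19.60 kHz.
The reflection then acts as a moving source: f₂ = f₁ · v/(v − u) ≈ 19.85 kHz.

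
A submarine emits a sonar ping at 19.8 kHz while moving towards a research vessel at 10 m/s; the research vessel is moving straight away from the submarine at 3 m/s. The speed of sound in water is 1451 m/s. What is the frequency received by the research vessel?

General Doppler shift: f' = f · (v − v_o)/(v − v_s).
f' = 19.8 × (1451 − 3)/(1451 − 10) = 19.8 × 1448/1441 ≈ 19.90 kHz.

19.90 kHz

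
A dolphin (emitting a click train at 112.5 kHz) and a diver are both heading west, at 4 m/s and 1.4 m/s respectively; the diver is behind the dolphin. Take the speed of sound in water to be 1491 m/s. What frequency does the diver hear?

112.3 kHz

The diver is behind, so the dolphin is moving away from it while the diver is moving toward the dolphin.
With source receding and observer approaching, f' = f · (v + v_o)/(v + v_s).
f' = 112.5 × (1491 + 1.4)/(1491 + 4) = 112.5 × 1492.4/1495 ≈ 112.3 kHz.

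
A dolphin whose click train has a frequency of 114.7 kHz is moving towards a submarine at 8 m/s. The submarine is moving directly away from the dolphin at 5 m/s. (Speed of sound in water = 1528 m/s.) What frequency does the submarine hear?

General Doppler shift: f' = f · (v − v_o)/(v − v_s).
f' = 114.7 × (1528 − 5)/(1528 − 8) = 114.7 × 1523/1520 ≈ 114.9 kHz.

114.9 kHz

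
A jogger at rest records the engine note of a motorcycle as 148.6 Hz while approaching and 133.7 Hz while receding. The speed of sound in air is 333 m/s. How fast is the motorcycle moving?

f₁/f₂ = (v + v_s)/(v − v_s), so v_s = v · (f₁ − f₂)/(f₁ + f₂).
v_s = 333 × (148.6 − 133.7)/(148.6 + 133.7) = 333 × 14.9/282.3 ≈ 17.6 m/s.

17.6 m/s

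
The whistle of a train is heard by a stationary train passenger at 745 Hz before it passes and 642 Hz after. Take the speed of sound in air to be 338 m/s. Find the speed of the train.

25 m/s

f₁/f₂ = (v + v_s)/(v − v_s), so v_s = v · (f₁ − f₂)/(f₁ + f₂).
v_s = 338 × (745 − 642)/(745 + 642) = 338 × 103/1387 ≈ 25 m/s.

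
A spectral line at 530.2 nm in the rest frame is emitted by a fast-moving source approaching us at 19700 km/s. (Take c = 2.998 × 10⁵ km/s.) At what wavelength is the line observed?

496.4 nm

β = v/c = 19700/299800 = 0.0657.
Relativistic Doppler for wavelength: λ' = λ₀ · √((1 − β)/(1 + β)).
λ' = 530.2 × √(0.9343/1.0657) = 530.2 × 0.93631 ≈ 496.4 nm.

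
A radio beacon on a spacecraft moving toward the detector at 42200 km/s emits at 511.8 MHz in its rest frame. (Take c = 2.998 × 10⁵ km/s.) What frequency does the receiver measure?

β = v/c = 42200/299800 = 0.1408.
Relativistic Doppler for frequency: f' = f₀ · √((1 + β)/(1 − β)).
f' = 511.8 × √(1.1408/0.8592) = 511.8 × 1.15223 ≈ 589.7 MHz.

589.7 MHz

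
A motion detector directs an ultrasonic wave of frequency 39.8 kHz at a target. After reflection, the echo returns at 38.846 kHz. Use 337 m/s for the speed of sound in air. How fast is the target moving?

4.1 m/s

Double Doppler shift off a moving reflector: f₂ = f₀ · (v + u)/(v − u) (u > 0 toward emitter).
Rearranging, u = v · (f₂ − f₀)/(f₂ + f₀) = 337 × -0.954/78.646 ≈ -4.1 m/s.
So the target is moving at 4.1 m/s away from the emitter.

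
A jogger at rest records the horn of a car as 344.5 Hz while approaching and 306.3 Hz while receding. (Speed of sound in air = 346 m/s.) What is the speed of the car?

f₁/f₂ = (v + v_s)/(v − v_s), so v_s = v · (f₁ − f₂)/(f₁ + f₂).
v_s = 346 × (344.5 − 306.3)/(344.5 + 306.3) = 346 × 38.2/650.8 ≈ 20.3 m/s.

20.3 m/s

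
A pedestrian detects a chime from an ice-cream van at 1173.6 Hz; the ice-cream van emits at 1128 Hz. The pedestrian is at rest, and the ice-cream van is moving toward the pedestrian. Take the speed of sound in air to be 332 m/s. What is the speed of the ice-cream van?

f' = f · v/(v − v_s) ⇒ v_s = v · |1 − f/f'|.
v_s = 332 × |1 − 1128/1173.6| = 332 × 0.03885 ≈ 12.9 m/s.

12.9 m/s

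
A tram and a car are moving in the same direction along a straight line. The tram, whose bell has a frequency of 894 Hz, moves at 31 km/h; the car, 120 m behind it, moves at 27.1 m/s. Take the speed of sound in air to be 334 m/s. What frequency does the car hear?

31 km/h = 8.611 m/s.
The car is behind, so the tram is moving away from it while the car is moving toward the tram.
General Doppler shift: f' = f · (v + v_o)/(v + v_s).
f' = 894 × (334 + 27.1)/(334 + 8.611) = 894 × 361.1/342.61 ≈ 942 Hz.

942 Hz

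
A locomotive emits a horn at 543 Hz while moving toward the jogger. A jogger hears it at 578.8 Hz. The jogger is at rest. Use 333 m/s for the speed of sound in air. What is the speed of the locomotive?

20.6 m/s

f' = f · v/(v − v_s) ⇒ v_s = v · |1 − f/f'|.
v_s = 333 × |1 − 543/578.8| = 333 × 0.06185 ≈ 20.6 m/s.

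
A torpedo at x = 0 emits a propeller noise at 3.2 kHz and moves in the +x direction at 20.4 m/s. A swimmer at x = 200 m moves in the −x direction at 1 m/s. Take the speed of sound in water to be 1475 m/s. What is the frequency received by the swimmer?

3.25 kHz

The observer lies on the +x side, so the source is heading toward the observer and the observer is heading toward the source.
Both move, so f' = f · (v + v_o)/(v − v_s).
f' = 3.2 × (1475 + 1)/(1475 − 20.4) = 3.2 × 1476/1454.6 ≈ 3.25 kHz.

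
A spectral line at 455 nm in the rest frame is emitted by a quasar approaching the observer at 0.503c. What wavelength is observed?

Relativistic Doppler for wavelength: λ' = λ₀ · √((1 − β)/(1 + β)).
λ' = 455 × √(0.4970/1.5030) = 455 × 0.57504 ≈ 261.6 nm.

261.6 nm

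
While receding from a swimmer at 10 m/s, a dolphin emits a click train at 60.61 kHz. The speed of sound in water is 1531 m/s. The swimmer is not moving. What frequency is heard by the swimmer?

60.2 kHz

Moving source, stationary observer: f' = f · v/(v + v_s) since the source is receding.
f' = 60.61 × 1531/(1531 + 10) = 60.61 × 1531/1541 ≈ 60.2 kHz.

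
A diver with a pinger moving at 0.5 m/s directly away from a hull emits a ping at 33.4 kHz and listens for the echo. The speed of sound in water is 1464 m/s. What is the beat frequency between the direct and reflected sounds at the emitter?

22.8 Hz

The hull receives the sound from a moving source: f₁ = f₀ · v/(v + v_e) = 33.4 × 1464/1464.5 ≈ 33.3886 kHz.
On the return leg the diver with a pinger is a moving observer: f₂ = f₁ · (v − v_e)/v = 33.3886 × 1463.5/1464 ≈ 33.3772 kHz.
Beat against the emitted tone (with f₀ = 33400 Hz): |f₂ − f₀| = 2v_e·f₀/(v + v_e) = 2 × 0.5 × 33400/1464.5 ≈ 22.8 Hz.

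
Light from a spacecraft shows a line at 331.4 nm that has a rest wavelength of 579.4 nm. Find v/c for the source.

λ'/λ₀ = 0.5720 < 1 (blueshift), so the source is approaching.
λ'/λ₀ = √((1 − β)/(1 + β)) for an approaching source ⇒ β = (1 − r²)/(1 + r²) with r = λ'/λ₀.
β = (1 − 0.3272)/(1 + 0.3272) ≈ 0.507.

0.507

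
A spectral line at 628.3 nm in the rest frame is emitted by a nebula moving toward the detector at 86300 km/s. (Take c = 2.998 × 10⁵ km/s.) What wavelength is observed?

β = v/c = 86300/299800 = 0.2879.
Relativistic Doppler for wavelength: λ' = λ₀ · √((1 − β)/(1 + β)).
λ' = 628.3 × √(0.7121/1.2879) = 628.3 × 0.74362 ≈ 467.2 nm.

467.2 nm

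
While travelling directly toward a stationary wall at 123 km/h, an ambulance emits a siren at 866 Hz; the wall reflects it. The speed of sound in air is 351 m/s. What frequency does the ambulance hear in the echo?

123 km/h = 34.17 m/s.
The wall receives the sound from a moving source: f₁ = f₀ · v/(v − v_e) = 866 × 351/316.83 ≈ 959 Hz.
On the return leg the ambulance is a moving observer: f₂ = f₁ · (v + v_e)/v = 959 × 385.17/351 ≈ 1053 Hz.
Equivalently f₂ = f₀ · (v + v_e)/(v − v_e).

1053 Hz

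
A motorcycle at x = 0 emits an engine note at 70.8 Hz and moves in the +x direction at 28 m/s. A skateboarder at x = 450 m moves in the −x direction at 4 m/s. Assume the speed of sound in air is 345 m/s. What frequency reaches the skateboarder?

78 Hz

The observer lies on the +x side, so the source is heading toward the observer and the observer is heading toward the source.
With source approaching and observer approaching, f' = f · (v + v_o)/(v − v_s).
f' = 70.8 × (345 + 4)/(345 − 28) = 70.8 × 349/317 ≈ 78 Hz.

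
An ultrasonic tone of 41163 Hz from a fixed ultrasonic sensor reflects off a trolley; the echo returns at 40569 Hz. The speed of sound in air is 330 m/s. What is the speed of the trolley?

Double Doppler shift off a moving reflector: f₂ = f₀ · (v + u)/(v − u) (u > 0 toward emitter).
Rearranging, u = v · (f₂ − f₀)/(f₂ + f₀) = 330 × -594/81732 ≈ -2.40 m/s.
So the trolley is moving at 2.40 m/s away from the emitter.

2.40 m/s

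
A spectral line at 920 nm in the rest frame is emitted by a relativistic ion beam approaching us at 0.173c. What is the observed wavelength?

772.5 nm

Relativistic Doppler for wavelength: λ' = λ₀ · √((1 − β)/(1 + β)).
λ' = 920 × √(0.8270/1.1730) = 920 × 0.83966 ≈ 772.5 nm.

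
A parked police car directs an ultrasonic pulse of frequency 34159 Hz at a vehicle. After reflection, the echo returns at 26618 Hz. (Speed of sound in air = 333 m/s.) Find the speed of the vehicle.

41 m/s

Double Doppler shift off a moving reflector: f₂ = f₀ · (v + u)/(v − u) (u > 0 toward emitter).
Rearranging, u = v · (f₂ − f₀)/(f₂ + f₀) = 333 × -7541/60777 ≈ -41 m/s.
So the vehicle is moving at 41 m/s away from the emitter.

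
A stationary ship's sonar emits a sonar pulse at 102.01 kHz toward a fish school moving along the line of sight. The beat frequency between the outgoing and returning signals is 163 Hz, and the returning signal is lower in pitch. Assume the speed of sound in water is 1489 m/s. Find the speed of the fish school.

1.19 m/s

Double Doppler shift off a moving reflector: f₂ = f₀ · (v + u)/(v − u) (u > 0 toward emitter).
Returning signal is lower, so f₂ = f₀ − Δf = 102010 − 163 = 101847 Hz.
Rearranging, u = v · (f₂ − f₀)/(f₂ + f₀) = 1489 × -163/203857 ≈ -1.19 m/s.
So the fish school is moving at 1.19 m/s away from the emitter.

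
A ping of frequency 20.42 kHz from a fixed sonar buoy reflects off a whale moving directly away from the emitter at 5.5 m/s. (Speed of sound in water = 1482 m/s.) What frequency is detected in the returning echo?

The whale first receives the wave as a moving observer: f₁ = f₀ · (v − u)/v = 20.42 × (1482 − 5.5)/1482 ≈ 20.3 kHz.
On reflection it acts as a source moving away from the stationary detector: f₂ = f₁ · v/(v + u) = 20.3 × 1482/1487.5 ≈ 20.3 kHz.
Equivalently f₂ = f₀ · (v − u)/(v + u).

20.3 kHz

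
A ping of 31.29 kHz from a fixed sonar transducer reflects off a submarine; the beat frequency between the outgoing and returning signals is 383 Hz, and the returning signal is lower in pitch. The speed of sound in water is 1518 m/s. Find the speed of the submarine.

Double Doppler shift off a moving reflector: f₂ = f₀ · (v + u)/(v − u) (u > 0 toward emitter).
Returning signal is lower, so f₂ = f₀ − Δf = 31290 − 383 = 30907 Hz.
Rearranging, u = v · (f₂ − f₀)/(f₂ + f₀) = 1518 × -383/62197 ≈ -9.3 m/s.
So the submarine is moving at 9.3 m/s away from the emitter.

9.3 m/s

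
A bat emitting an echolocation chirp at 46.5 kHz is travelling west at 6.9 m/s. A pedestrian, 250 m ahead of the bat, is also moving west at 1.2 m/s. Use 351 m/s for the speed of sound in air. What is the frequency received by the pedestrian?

47.3 kHz

The pedestrian is ahead, so the bat is moving toward it while the pedestrian is moving away from the bat.
General Doppler shift: f' = f · (v − v_o)/(v − v_s).
f' = 46.5 × (351 − 1.2)/(351 − 6.9) = 46.5 × 349.8/344.1 ≈ 47.3 kHz.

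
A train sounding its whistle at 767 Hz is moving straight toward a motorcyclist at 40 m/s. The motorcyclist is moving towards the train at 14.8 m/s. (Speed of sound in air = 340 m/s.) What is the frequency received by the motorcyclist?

907 Hz

General Doppler shift: f' = f · (v + v_o)/(v − v_s).
f' = 767 × (340 + 14.8)/(340 − 40) = 767 × 354.8/300 ≈ 907 Hz.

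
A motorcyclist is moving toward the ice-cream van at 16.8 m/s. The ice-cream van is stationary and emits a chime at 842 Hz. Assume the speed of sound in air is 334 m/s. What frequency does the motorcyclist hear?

Moving observer, stationary source: f' = f · (v + v_o)/v.
f' = 842 × (334 + 16.8)/334 = 842 × 350.8/334 ≈ 884 Hz.

884 Hz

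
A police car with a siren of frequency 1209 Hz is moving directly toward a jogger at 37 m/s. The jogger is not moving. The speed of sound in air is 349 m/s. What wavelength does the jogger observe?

25.8 cm

Moving source, stationary observer: f' = f · v/(v − v_s) since the source is approaching.
f' = 1209 × 349/(349 − 37) ≈ 1352 Hz.
λ' = v/f' = 349/1352.38 ≈ 25.8 cm.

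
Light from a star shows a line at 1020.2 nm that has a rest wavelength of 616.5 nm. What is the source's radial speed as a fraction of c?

λ'/λ₀ = 1.6548 > 1 (redshift), so the source is receding.
λ'/λ₀ = √((1 + β)/(1 − β)) for a receding source ⇒ β = (r² − 1)/(r² + 1) with r = λ'/λ₀.
β = (2.7384 − 1)/(2.7384 + 1) ≈ 0.465.

0.465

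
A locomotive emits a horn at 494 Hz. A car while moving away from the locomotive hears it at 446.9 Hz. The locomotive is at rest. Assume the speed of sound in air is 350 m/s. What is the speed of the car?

f' = f · (v − v_o)/v ⇒ v_o = v · |f'/f − 1|.
v_o = 350 × |446.9/494 − 1| = 350 × 0.09534 ≈ 33 m/s.

33 m/s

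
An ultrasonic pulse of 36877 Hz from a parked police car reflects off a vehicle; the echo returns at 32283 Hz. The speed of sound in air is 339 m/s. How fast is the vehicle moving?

Double Doppler shift off a moving reflector: f₂ = f₀ · (v + u)/(v − u) (u > 0 toward emitter).
Rearranging, u = v · (f₂ − f₀)/(f₂ + f₀) = 339 × -4594/69160 ≈ -22.5 m/s.
So the vehicle is moving at 22.5 m/s away from the emitter.

22.5 m/s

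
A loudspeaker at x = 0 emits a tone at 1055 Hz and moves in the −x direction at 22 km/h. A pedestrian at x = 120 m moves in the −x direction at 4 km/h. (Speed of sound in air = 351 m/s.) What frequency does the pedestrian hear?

1040 Hz

22 km/h = 6.111 m/s; 4 km/h = 1.111 m/s.
The observer lies on the +x side, so the source is heading away from the observer and the observer is heading toward the source.
General Doppler shift: f' = f · (v + v_o)/(v + v_s).
f' = 1055 × (351 + 1.111)/(351 + 6.111) = 1055 × 352.11/357.11 ≈ 1040 Hz.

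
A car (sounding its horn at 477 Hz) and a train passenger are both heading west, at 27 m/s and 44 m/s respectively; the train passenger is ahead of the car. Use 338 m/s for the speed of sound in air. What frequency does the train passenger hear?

451 Hz

The train passenger is ahead, so the car is moving toward it while the train passenger is moving away from the car.
Both move, so f' = f · (v − v_o)/(v − v_s).
f' = 477 × (338 − 44)/(338 − 27) = 477 × 294/311 ≈ 451 Hz.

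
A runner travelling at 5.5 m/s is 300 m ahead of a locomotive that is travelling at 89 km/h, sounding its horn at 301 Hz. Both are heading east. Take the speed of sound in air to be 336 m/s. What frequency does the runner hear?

89 km/h = 24.72 m/s.
The runner is ahead, so the locomotive is moving toward it while the runner is moving away from the locomotive.
General Doppler shift: f' = f · (v − v_o)/(v − v_s).
f' = 301 × (336 − 5.5)/(336 − 24.72) = 301 × 330.5/311.28 ≈ 320 Hz.

320 Hz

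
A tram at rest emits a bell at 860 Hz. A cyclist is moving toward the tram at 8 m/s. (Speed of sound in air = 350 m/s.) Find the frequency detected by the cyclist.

Moving observer, stationary source: f' = f · (v + v_o)/v.
f' = 860 × (350 + 8)/350 = 860 × 358/350 ≈ 880 Hz.

880 Hz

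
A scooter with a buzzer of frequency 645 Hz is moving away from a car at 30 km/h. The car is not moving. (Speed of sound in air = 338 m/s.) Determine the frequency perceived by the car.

30 km/h = 8.333 m/s.
Only the source moves, away from the listener, so f' = f · v/(v + v_s).
f' = 645 × 338/(338 + 8.333) = 645 × 338/346.3 ≈ 629 Hz.

629 Hz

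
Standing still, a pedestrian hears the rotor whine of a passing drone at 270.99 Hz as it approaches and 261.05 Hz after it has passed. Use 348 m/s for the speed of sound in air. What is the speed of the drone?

6.5 m/s

f₁/f₂ = (v + v_s)/(v − v_s), so v_s = v · (f₁ − f₂)/(f₁ + f₂).
v_s = 348 × (270.99 − 261.05)/(270.99 + 261.05) = 348 × 9.94/532.04 ≈ 6.5 m/s.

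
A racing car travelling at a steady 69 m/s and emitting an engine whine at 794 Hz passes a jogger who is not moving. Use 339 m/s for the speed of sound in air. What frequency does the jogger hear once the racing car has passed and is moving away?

660 Hz

Receding: f₂ = f · v/(v + v_s) = 794 × 339/408 ≈ 660 Hz.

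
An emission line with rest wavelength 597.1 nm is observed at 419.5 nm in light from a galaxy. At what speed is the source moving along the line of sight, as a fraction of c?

0.339

λ'/λ₀ = 0.7026 < 1 (blueshift), so the source is approaching.
λ'/λ₀ = √((1 − β)/(1 + β)) for an approaching source ⇒ β = (1 − r²)/(1 + r²) with r = λ'/λ₀.
β = (1 − 0.4936)/(1 + 0.4936) ≈ 0.339.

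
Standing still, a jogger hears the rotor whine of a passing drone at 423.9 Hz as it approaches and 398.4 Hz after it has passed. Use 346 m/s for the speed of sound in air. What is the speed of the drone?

f₁/f₂ = (v + v_s)/(v − v_s), so v_s = v · (f₁ − f₂)/(f₁ + f₂).
v_s = 346 × (423.9 − 398.4)/(423.9 + 398.4) = 346 × 25.5/822.3 ≈ 10.7 m/s.

10.7 m/s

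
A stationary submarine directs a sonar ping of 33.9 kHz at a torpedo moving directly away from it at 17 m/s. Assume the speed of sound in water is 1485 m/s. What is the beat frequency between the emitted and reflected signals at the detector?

The torpedo first receives the wave as a moving observer: f₁ = f₀ · (v − u)/v = 33.9 × (1485 − 17)/1485 ≈ 33.512 kHz.
On reflection it acts as a source moving away from the stationary detector: f₂ = f₁ · v/(v + u) = 33.512 × 1485/1502 ≈ 33.133 kHz.
Equivalently f₂ = f₀ · (v − u)/(v + u).
Beat frequency (with f₀ = 33900 Hz): |f₂ − f₀| = 2u·f₀/(v + u) = 2 × 17 × 33900/1502 ≈ 767 Hz.

767 Hz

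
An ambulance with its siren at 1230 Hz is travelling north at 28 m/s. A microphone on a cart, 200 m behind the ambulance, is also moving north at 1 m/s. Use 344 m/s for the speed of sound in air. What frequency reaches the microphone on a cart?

1141 Hz

The microphone on a cart is behind, so the ambulance is moving away from it while the microphone on a cart is moving toward the ambulance.
Both move, so f' = f · (v + v_o)/(v + v_s).
f' = 1230 × (344 + 1)/(344 + 28) = 1230 × 345/372 ≈ 1141 Hz.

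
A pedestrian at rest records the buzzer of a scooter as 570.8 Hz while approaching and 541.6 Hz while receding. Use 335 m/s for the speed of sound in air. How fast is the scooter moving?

f₁/f₂ = (v + v_s)/(v − v_s), so v_s = v · (f₁ − f₂)/(f₁ + f₂).
v_s = 335 × (570.8 − 541.6)/(570.8 + 541.6) = 335 × 29.2/1112.4 ≈ 8.8 m/s.

8.8 m/s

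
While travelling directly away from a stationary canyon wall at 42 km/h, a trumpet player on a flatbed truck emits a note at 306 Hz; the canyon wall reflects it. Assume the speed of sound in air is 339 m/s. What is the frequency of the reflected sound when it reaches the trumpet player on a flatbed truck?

286 Hz

42 km/h = 11.67 m/s.
The canyon wall receives the sound from a moving source: f₁ = f₀ · v/(v + v_e) = 306 × 339/350.67 ≈ 296 Hz.
On the return leg the trumpet player on a flatbed truck is a moving observer: f₂ = f₁ · (v − v_e)/v = 296 × 327.33/339 ≈ 286 Hz.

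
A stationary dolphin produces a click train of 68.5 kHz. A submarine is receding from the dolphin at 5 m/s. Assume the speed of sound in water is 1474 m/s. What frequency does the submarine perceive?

68.3 kHz

Only the observer moves, away from the source, so f' = f · (v − v_o)/v.
f' = 68.5 × (1474 − 5)/1474 = 68.5 × 1469/1474 ≈ 68.3 kHz.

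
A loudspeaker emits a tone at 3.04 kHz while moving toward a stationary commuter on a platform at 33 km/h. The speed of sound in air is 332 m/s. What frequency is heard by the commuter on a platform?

3.13 kHz

33 km/h = 9.167 m/s.
With the source moving toward a stationary observer, f' = f · v/(v − v_s).
f' = 3.04 × 332/(332 − 9.167) = 3.04 × 332/322.8 ≈ 3.13 kHz.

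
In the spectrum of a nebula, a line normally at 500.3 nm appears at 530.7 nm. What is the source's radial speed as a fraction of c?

λ'/λ₀ = 1.0608 > 1 (redshift), so the source is receding.
λ'/λ₀ = √((1 + β)/(1 − β)) for a receding source ⇒ β = (r² − 1)/(r² + 1) with r = λ'/λ₀.
β = (1.1252 − 1)/(1.1252 + 1) ≈ 0.059.

0.059c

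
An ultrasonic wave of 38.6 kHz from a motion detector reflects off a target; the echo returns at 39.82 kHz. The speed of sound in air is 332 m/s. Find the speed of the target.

Double Doppler shift off a moving reflector: f₂ = f₀ · (v + u)/(v − u) (u > 0 toward emitter).
Rearranging, u = v · (f₂ − f₀)/(f₂ + f₀) = 332 × 1.22/78.42 ≈ 5.2 m/s.
So the target is moving at 5.2 m/s toward the emitter.

5.2 m/s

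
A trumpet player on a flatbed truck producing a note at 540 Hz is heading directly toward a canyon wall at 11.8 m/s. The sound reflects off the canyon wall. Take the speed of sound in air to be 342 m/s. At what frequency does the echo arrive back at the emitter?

The canyon wall receives the sound from a moving source: f₁ = f₀ · v/(v − v_e) = 540 × 342/330.2 ≈ 559 Hz.
On the return leg the trumpet player on a flatbed truck is a moving observer: f₂ = f₁ · (v + v_e)/v = 559 × 353.8/342 ≈ 579 Hz.

579 Hz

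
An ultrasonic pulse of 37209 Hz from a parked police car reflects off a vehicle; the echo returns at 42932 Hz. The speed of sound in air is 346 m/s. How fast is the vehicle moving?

24.7 m/s

Double Doppler shift off a moving reflector: f₂ = f₀ · (v + u)/(v − u) (u > 0 toward emitter).
Rearranging, u = v · (f₂ − f₀)/(f₂ + f₀) = 346 × 5723/80141 ≈ 24.7 m/s.
So the vehicle is moving at 24.7 m/s toward the emitter.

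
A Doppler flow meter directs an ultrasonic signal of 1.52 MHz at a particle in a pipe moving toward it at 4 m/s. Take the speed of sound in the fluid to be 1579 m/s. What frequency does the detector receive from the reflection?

The particle in a pipe first receives the wave as a moving observer: f₁ = f₀ · (v + u)/v = 1.52 × (1579 + 4)/1579 ≈ 1.5239 MHz.
On reflection it acts as a source moving toward the stationary detector: f₂ = f₁ · v/(v − u) = 1.5239 × 1579/1575 ≈ 1.5277 MHz.

1.5277 MHz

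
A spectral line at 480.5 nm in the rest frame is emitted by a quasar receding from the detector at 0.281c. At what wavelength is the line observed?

641.4 nm

Relativistic Doppler for wavelength: λ' = λ₀ · √((1 + β)/(1 − β)).
λ' = 480.5 × √(1.2810/0.7190) = 480.5 × 1.33478 ≈ 641.4 nm.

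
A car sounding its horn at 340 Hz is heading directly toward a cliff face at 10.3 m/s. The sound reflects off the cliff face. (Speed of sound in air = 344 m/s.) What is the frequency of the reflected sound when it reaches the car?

The cliff face receives the sound from a moving source: f₁ = f₀ · v/(v − v_e) = 340 × 344/333.7 ≈ 350 Hz.
On the return leg the car is a moving observer: f₂ = f₁ · (v + v_e)/v = 350 × 354.3/344 ≈ 361 Hz.
Equivalently f₂ = f₀ · (v + v_e)/(v − v_e).

361 Hz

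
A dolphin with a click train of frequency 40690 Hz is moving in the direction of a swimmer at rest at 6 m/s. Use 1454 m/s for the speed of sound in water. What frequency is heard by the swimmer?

Only the source moves, toward the listener, so f' = f · v/(v − v_s).
f' = 40690 × 1454/(1454 − 6) = 40690 × 1454/1448 ≈ 40859 Hz.

40859 Hz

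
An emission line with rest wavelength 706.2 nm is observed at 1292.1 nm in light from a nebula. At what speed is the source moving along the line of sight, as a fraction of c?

0.540

λ'/λ₀ = 1.8297 > 1 (redshift), so the source is receding.
λ'/λ₀ = √((1 + β)/(1 − β)) for a receding source ⇒ β = (r² − 1)/(r² + 1) with r = λ'/λ₀.
β = (3.3476 − 1)/(3.3476 + 1) ≈ 0.540.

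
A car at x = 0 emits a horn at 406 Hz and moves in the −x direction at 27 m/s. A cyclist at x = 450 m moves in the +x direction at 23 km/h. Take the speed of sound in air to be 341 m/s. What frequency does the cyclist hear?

23 km/h = 6.389 m/s.
The observer lies on the +x side, so the source is heading away from the observer and the observer is heading away from the source.
General Doppler shift: f' = f · (v − v_o)/(v + v_s).
f' = 406 × (341 − 6.389)/(341 + 27) = 406 × 334.61/368 ≈ 369 Hz.

369 Hz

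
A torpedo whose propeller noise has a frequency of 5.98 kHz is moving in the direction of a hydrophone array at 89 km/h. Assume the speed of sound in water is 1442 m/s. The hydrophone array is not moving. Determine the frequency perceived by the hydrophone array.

89 km/h = 24.72 m/s.
Only the source moves, toward the listener, so f' = f · v/(v − v_s).
f' = 5.98 × 1442/(1442 − 24.72) = 5.98 × 1442/1417 ≈ 6.08 kHz.

6.08 kHz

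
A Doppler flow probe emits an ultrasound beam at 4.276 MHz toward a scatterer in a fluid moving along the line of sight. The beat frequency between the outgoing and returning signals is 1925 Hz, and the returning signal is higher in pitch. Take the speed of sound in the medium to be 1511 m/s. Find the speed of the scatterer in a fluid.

0.34 m/s

Double Doppler shift off a moving reflector: f₂ = f₀ · (v + u)/(v − u) (u > 0 toward emitter).
Returning signal is higher, so f₂ = f₀ + Δf = 4276000 + 1925 = 4277925 Hz.
Rearranging, u = v · (f₂ − f₀)/(f₂ + f₀) = 1511 × 1925/8553925 ≈ 0.34 m/s.
So the scatterer in a fluid is moving at 0.34 m/s toward the emitter.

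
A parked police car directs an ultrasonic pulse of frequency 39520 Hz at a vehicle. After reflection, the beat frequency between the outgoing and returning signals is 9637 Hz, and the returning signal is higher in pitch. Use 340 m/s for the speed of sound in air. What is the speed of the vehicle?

Double Doppler shift off a moving reflector: f₂ = f₀ · (v + u)/(v − u) (u > 0 toward emitter).
Returning signal is higher, so f₂ = f₀ + Δf = 39520 + 9637 = 49157 Hz.
Rearranging, u = v · (f₂ − f₀)/(f₂ + f₀) = 340 × 9637/88677 ≈ 37 m/s.
So the vehicle is moving at 37 m/s toward the emitter.

37 m/s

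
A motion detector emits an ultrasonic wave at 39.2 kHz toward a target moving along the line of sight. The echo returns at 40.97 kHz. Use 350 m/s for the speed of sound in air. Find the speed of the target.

Double Doppler shift off a moving reflector: f₂ = f₀ · (v + u)/(v − u) (u > 0 toward emitter).
Rearranging, u = v · (f₂ − f₀)/(f₂ + f₀) = 350 × 1.77/80.17 ≈ 7.7 m/s.
So the target is moving at 7.7 m/s toward the emitter.

7.7 m/s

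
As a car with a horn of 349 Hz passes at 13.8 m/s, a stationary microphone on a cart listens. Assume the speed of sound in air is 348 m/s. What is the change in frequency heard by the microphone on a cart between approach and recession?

27.7 Hz

Approaching: f₁ = f · v/(v − v_s) = 349 × 348/334.2 ≈ 363.4 Hz.
Receding: f₂ = f · v/(v + v_s) = 349 × 348/361.8 ≈ 335.7 Hz.
Drop: f₁ − f₂ = 2f·v·v_s/(v² − v_s²) = 2 × 349 × 348 × 13.8/(348² − 13.8²) ≈ 27.7 Hz.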